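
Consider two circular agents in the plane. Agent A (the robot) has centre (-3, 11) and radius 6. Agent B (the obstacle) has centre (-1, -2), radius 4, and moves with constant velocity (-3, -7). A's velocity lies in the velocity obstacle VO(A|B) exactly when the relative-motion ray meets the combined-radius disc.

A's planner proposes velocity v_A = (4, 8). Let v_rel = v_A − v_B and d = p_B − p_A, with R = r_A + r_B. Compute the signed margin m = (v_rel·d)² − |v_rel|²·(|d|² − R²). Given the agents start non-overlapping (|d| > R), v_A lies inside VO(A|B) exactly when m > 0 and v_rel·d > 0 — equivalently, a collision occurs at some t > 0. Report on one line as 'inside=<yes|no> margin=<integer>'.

d = (2, -13),  |d|² = 173;  R = 6+4 = 10,  c = 173−10² = 73
v_rel = (7, 15),  |v_rel|² = 274;  v_rel·d = (7)·(2) + (15)·(-13) = -181
274·t² + 362·t + 73 = 0  ⇒  m = (-181)² − 274·73 = 12759
m = 12759 > 0,  v_rel·d = -181 < 0  ⇒  outside

inside=no margin=12759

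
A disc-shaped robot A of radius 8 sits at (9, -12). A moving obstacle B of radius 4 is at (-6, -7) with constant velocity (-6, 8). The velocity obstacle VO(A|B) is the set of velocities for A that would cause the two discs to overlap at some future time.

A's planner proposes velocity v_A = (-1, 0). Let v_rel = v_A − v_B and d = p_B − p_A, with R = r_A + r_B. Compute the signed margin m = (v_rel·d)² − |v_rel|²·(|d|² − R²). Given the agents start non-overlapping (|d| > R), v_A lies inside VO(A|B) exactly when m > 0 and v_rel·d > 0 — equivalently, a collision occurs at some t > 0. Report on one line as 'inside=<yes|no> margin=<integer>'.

d = (-15, 5),  |d|² = 250;  R = 8+4 = 12,  c = 250−12² = 106
v_rel = (5, -8),  |v_rel|² = 89;  v_rel·d = (5)·(-15) + (-8)·(5) = -115
89·t² + 230·t + 106 = 0  ⇒  m = (-115)² − 89·106 = 3791
m = 3791 > 0,  v_rel·d = -115 < 0  ⇒  outside

inside=no margin=3791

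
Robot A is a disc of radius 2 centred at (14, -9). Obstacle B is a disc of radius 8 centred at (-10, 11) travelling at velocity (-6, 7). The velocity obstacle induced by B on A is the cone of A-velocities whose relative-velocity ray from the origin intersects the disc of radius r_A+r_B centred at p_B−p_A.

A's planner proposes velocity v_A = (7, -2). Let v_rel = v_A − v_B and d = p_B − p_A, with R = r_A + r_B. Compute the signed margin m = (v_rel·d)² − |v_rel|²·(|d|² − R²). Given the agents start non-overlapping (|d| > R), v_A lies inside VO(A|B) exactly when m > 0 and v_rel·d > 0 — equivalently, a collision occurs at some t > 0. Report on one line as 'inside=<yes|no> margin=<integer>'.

d = (-24, 20),  |d|² = 976;  R = 2+8 = 10,  c = 976−10² = 876
v_rel = (13, -9),  |v_rel|² = 250;  v_rel·d = (13)·(-24) + (-9)·(20) = -492
250·t² + 984·t + 876 = 0  ⇒  m = (-492)² − 250·876 = 23064
m = 23064 > 0,  v_rel·d = -492 < 0  ⇒  outside

inside=no margin=23064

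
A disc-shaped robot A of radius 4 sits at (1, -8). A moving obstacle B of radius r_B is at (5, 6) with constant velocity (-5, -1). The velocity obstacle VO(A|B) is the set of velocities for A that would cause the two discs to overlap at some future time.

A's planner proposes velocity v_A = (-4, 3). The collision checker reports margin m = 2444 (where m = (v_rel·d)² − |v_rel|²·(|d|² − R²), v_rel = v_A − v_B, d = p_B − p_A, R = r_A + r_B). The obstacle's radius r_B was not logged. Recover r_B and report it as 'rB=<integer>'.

m = 2444
d = (4, 14);  v_rel = (1, 4),  |v_rel|² = 17
v_rel×d = (1)·(14) − (4)·(4) = -2
since m = R²·17 − (-2)²:  R² = (4 + 2444) / 17 = 144
R = √144 = 12  ⇒  r_B = 12 − 4 = 8

rB=8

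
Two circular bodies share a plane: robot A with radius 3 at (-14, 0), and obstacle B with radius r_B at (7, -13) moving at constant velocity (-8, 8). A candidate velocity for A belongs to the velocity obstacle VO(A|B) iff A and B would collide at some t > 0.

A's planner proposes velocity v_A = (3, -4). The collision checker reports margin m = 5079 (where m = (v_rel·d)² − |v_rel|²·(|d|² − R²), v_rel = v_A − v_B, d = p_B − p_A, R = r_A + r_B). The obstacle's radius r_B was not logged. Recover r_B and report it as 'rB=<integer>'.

m = 5079
d = (21, -13);  v_rel = (11, -12),  |v_rel|² = 265
v_rel×d = (11)·(-13) − (-12)·(21) = 109
since m = R²·265 − 109²:  R² = (11881 + 5079) / 265 = 64
R = √64 = 8  ⇒  r_B = 8 − 3 = 5

rB=5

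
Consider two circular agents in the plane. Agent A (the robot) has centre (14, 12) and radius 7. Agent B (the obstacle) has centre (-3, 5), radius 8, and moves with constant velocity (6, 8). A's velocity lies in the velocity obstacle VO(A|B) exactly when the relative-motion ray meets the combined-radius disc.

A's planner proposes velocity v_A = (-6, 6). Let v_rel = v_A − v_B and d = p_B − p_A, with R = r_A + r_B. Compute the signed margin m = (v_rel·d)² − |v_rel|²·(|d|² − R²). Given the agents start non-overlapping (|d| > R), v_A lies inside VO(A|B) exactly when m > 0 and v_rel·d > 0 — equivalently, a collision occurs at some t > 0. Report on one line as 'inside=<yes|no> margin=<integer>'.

d = (-17, -7),  |d|² = 338;  R = 7+8 = 15,  c = 338−15² = 113
v_rel = (-12, -2),  |v_rel|² = 148;  v_rel·d = (-12)·(-17) + (-2)·(-7) = 218
148·t² − 436·t + 113 = 0  ⇒  m = 218² − 148·113 = 30800
m = 30800 > 0,  v_rel·d = 218 > 0  ⇒  inside

inside=yes margin=30800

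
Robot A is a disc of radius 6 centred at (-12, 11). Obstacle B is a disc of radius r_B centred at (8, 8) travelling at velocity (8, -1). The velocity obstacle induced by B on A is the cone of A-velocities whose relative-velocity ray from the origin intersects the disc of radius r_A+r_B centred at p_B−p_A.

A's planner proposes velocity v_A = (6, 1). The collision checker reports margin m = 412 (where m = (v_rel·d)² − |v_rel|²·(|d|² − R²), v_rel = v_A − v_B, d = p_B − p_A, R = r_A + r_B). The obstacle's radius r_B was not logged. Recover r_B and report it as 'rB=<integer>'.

m = 412
d = (20, -3);  v_rel = (-2, 2),  |v_rel|² = 8
v_rel×d = (-2)·(-3) − (2)·(20) = -34
since m = R²·8 − (-34)²:  R² = (1156 + 412) / 8 = 196
R = √196 = 14  ⇒  r_B = 14 − 6 = 8

rB=8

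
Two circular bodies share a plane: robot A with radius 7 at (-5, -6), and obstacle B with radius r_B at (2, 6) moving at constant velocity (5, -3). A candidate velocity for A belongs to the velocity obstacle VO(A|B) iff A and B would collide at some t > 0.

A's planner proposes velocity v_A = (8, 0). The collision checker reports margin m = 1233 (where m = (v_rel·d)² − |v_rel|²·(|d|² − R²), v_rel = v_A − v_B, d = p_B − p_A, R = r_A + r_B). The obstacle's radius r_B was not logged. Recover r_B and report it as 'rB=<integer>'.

m = 1233
d = (7, 12);  v_rel = (3, 3),  |v_rel|² = 18
v_rel×d = (3)·(12) − (3)·(7) = 15
since m = R²·18 − 15²:  R² = (225 + 1233) / 18 = 81
R = √81 = 9  ⇒  r_B = 9 − 7 = 2

rB=2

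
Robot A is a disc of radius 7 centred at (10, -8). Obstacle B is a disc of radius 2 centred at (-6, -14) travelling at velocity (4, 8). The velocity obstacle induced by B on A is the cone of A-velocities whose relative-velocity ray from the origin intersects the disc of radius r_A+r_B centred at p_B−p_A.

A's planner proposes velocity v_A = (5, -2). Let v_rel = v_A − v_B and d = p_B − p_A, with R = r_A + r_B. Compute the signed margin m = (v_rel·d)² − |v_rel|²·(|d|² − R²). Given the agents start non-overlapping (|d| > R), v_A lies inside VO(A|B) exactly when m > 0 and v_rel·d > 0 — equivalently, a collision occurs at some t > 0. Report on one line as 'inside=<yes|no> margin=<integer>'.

d = (-16, -6),  |d|² = 292;  R = 7+2 = 9,  c = 292−9² = 211
v_rel = (1, -10),  |v_rel|² = 101;  v_rel·d = (1)·(-16) + (-10)·(-6) = 44
101·t² − 88·t + 211 = 0  ⇒  m = 44² − 101·211 = -19375
m = -19375 < 0,  v_rel·d = 44 > 0  ⇒  outside

inside=no margin=-19375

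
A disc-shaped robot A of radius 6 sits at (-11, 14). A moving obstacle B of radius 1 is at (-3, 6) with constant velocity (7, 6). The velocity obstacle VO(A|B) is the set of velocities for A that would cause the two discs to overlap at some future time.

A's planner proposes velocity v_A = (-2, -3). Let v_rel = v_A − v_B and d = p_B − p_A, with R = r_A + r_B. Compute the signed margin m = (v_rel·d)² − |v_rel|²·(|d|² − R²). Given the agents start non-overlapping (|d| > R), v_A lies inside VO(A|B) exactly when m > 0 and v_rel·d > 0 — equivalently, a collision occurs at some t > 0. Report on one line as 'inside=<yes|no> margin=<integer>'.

d = (8, -8),  |d|² = 128;  R = 6+1 = 7,  c = 128−7² = 79
v_rel = (-9, -9),  |v_rel|² = 162;  v_rel·d = (-9)·(8) + (-9)·(-8) = 0
162·t² − 0·t + 79 = 0  ⇒  m = 0² − 162·79 = -12798
m = -12798 < 0,  v_rel·d = 0 = 0  ⇒  outside

inside=no margin=-12798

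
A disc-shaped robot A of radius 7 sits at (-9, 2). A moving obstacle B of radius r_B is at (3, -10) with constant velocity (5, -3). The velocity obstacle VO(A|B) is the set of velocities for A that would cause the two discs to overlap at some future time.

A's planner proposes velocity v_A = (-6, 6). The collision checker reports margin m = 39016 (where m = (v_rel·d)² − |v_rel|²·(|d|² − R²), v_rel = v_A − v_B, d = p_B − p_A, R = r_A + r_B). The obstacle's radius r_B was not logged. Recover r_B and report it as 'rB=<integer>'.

m = 39016
d = (12, -12);  v_rel = (-11, 9),  |v_rel|² = 202
v_rel×d = (-11)·(-12) − (9)·(12) = 24
since m = R²·202 − 24²:  R² = (576 + 39016) / 202 = 196
R = √196 = 14  ⇒  r_B = 14 − 7 = 7

rB=7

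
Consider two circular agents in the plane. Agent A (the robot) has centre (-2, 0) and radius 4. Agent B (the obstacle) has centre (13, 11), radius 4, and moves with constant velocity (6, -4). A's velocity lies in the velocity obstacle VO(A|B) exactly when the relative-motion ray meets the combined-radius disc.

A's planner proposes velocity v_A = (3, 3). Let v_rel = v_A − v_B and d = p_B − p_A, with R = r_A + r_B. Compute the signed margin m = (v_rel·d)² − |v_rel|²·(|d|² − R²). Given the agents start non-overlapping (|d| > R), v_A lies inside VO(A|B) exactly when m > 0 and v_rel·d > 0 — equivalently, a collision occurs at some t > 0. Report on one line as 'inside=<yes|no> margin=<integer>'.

d = (15, 11),  |d|² = 346;  R = 4+4 = 8,  c = 346−8² = 282
v_rel = (-3, 7),  |v_rel|² = 58;  v_rel·d = (-3)·(15) + (7)·(11) = 32
58·t² − 64·t + 282 = 0  ⇒  m = 32² − 58·282 = -15332
m = -15332 < 0,  v_rel·d = 32 > 0  ⇒  outside

inside=no margin=-15332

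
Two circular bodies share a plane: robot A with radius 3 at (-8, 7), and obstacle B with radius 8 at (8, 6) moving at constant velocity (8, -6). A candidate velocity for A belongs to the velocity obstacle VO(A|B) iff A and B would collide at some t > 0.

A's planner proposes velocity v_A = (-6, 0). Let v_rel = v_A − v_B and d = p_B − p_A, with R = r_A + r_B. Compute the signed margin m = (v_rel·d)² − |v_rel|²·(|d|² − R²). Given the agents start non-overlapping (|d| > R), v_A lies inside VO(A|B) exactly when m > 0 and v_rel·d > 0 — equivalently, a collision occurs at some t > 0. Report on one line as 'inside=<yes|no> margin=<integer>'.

d = (16, -1),  |d|² = 257;  R = 3+8 = 11,  c = 257−11² = 136
v_rel = (-14, 6),  |v_rel|² = 232;  v_rel·d = (-14)·(16) + (6)·(-1) = -230
232·t² + 460·t + 136 = 0  ⇒  m = (-230)² − 232·136 = 21348
m = 21348 > 0,  v_rel·d = -230 < 0  ⇒  outside

inside=no margin=21348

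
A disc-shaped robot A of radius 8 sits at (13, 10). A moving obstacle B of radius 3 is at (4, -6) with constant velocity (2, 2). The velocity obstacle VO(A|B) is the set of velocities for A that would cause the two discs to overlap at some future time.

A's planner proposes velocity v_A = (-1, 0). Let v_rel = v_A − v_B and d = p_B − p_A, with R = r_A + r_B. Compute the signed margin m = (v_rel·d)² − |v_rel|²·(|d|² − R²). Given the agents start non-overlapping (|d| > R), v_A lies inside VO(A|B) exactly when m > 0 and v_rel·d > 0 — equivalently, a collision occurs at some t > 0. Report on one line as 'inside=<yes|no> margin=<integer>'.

d = (-9, -16),  |d|² = 337;  R = 8+3 = 11,  c = 337−11² = 216
v_rel = (-3, -2),  |v_rel|² = 13;  v_rel·d = (-3)·(-9) + (-2)·(-16) = 59
13·t² − 118·t + 216 = 0  ⇒  m = 59² − 13·216 = 673
m = 673 > 0,  v_rel·d = 59 > 0  ⇒  inside

inside=yes margin=673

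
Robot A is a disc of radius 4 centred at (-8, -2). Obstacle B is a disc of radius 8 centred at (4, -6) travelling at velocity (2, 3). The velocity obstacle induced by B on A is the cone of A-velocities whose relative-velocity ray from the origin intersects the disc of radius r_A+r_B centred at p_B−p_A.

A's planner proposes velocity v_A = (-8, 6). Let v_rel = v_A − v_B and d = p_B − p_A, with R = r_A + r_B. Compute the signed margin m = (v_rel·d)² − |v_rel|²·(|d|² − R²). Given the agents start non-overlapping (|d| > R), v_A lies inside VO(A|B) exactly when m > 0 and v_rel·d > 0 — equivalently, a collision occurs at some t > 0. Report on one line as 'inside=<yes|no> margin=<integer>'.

d = (12, -4),  |d|² = 160;  R = 4+8 = 12,  c = 160−12² = 16
v_rel = (-10, 3),  |v_rel|² = 109;  v_rel·d = (-10)·(12) + (3)·(-4) = -132
109·t² + 264·t + 16 = 0  ⇒  m = (-132)² − 109·16 = 15680
m = 15680 > 0,  v_rel·d = -132 < 0  ⇒  outside

inside=no margin=15680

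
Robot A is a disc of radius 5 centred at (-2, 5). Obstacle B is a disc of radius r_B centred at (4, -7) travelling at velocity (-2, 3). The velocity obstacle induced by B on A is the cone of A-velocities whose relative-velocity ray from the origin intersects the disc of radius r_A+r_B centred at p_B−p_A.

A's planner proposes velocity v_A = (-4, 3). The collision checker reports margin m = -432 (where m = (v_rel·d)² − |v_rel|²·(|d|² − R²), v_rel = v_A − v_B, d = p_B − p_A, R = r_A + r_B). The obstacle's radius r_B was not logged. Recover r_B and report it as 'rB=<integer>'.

m = -432
d = (6, -12);  v_rel = (-2, 0),  |v_rel|² = 4
v_rel×d = (-2)·(-12) − (0)·(6) = 24
since m = R²·4 − 24²:  R² = (576 + -432) / 4 = 36
R = √36 = 6  ⇒  r_B = 6 − 5 = 1

rB=1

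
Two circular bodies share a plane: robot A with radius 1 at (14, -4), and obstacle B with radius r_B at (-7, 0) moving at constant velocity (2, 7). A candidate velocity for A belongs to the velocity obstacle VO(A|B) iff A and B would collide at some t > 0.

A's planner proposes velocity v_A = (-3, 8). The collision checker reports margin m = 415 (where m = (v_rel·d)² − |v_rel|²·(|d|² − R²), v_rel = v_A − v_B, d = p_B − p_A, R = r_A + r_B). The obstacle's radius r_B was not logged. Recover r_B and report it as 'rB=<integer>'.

m = 415
d = (-21, 4);  v_rel = (-5, 1),  |v_rel|² = 26
v_rel×d = (-5)·(4) − (1)·(-21) = 1
since m = R²·26 − 1²:  R² = (1 + 415) / 26 = 16
R = √16 = 4  ⇒  r_B = 4 − 1 = 3

rB=3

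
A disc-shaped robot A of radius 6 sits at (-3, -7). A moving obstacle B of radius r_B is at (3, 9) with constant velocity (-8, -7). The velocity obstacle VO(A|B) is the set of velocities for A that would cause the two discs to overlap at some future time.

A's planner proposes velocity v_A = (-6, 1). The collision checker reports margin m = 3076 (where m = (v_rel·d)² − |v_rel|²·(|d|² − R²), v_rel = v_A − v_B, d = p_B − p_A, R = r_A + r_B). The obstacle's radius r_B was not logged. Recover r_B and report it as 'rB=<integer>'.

m = 3076
d = (6, 16);  v_rel = (2, 8),  |v_rel|² = 68
v_rel×d = (2)·(16) − (8)·(6) = -16
since m = R²·68 − (-16)²:  R² = (256 + 3076) / 68 = 49
R = √49 = 7  ⇒  r_B = 7 − 6 = 1

rB=1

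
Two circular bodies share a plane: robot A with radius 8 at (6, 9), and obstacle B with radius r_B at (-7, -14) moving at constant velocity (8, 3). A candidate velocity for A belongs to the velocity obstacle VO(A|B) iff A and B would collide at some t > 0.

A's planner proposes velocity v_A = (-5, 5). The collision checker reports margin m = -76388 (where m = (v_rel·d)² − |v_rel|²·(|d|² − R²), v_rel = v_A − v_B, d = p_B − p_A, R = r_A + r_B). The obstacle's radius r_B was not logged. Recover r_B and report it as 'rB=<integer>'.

m = -76388
d = (-13, -23);  v_rel = (-13, 2),  |v_rel|² = 173
v_rel×d = (-13)·(-23) − (2)·(-13) = 325
since m = R²·173 − 325²:  R² = (105625 + -76388) / 173 = 169
R = √169 = 13  ⇒  r_B = 13 − 8 = 5

rB=5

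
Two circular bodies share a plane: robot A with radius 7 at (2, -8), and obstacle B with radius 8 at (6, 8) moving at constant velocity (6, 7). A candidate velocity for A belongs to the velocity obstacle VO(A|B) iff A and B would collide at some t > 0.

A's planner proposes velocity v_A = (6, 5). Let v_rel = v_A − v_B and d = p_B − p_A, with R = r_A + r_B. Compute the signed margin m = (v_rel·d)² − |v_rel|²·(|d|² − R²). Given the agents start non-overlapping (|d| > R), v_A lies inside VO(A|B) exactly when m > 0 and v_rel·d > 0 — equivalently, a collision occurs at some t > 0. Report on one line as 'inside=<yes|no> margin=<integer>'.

d = (4, 16),  |d|² = 272;  R = 7+8 = 15,  c = 272−15² = 47
v_rel = (0, -2),  |v_rel|² = 4;  v_rel·d = (0)·(4) + (-2)·(16) = -32
4·t² + 64·t + 47 = 0  ⇒  m = (-32)² − 4·47 = 836
m = 836 > 0,  v_rel·d = -32 < 0  ⇒  outside

inside=no margin=836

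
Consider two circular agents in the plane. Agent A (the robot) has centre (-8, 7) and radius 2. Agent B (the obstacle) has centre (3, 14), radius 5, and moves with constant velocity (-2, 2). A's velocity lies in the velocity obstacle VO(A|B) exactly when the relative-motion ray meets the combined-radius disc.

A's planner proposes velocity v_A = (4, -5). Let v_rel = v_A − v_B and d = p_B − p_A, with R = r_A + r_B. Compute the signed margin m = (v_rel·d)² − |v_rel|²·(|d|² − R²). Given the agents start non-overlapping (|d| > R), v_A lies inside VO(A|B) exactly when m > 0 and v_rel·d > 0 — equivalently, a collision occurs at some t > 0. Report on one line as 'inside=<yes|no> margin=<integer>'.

d = (11, 7),  |d|² = 170;  R = 2+5 = 7,  c = 170−7² = 121
v_rel = (6, -7),  |v_rel|² = 85;  v_rel·d = (6)·(11) + (-7)·(7) = 17
85·t² − 34·t + 121 = 0  ⇒  m = 17² − 85·121 = -9996
m = -9996 < 0,  v_rel·d = 17 > 0  ⇒  outside

inside=no margin=-9996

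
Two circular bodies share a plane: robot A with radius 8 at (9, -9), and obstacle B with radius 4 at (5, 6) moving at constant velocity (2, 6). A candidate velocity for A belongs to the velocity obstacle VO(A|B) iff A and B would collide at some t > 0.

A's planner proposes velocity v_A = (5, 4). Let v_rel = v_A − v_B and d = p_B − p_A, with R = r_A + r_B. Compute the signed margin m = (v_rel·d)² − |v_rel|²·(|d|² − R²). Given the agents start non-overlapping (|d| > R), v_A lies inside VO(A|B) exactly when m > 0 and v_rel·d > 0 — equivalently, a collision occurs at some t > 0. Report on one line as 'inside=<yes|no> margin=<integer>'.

d = (-4, 15),  |d|² = 241;  R = 8+4 = 12,  c = 241−12² = 97
v_rel = (3, -2),  |v_rel|² = 13;  v_rel·d = (3)·(-4) + (-2)·(15) = -42
13·t² + 84·t + 97 = 0  ⇒  m = (-42)² − 13·97 = 503
m = 503 > 0,  v_rel·d = -42 < 0  ⇒  outside

inside=no margin=503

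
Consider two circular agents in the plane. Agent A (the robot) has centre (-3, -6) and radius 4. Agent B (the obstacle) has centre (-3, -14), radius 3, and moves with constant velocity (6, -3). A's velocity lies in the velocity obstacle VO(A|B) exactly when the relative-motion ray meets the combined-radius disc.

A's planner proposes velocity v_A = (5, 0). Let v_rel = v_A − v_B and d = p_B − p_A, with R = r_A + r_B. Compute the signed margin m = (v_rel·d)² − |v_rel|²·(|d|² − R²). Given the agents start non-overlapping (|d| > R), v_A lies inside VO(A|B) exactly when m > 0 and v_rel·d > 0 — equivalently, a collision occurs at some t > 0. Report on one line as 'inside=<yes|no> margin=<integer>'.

d = (0, -8),  |d|² = 64;  R = 4+3 = 7,  c = 64−7² = 15
v_rel = (-1, 3),  |v_rel|² = 10;  v_rel·d = (-1)·(0) + (3)·(-8) = -24
10·t² + 48·t + 15 = 0  ⇒  m = (-24)² − 10·15 = 426
m = 426 > 0,  v_rel·d = -24 < 0  ⇒  outside

inside=no margin=426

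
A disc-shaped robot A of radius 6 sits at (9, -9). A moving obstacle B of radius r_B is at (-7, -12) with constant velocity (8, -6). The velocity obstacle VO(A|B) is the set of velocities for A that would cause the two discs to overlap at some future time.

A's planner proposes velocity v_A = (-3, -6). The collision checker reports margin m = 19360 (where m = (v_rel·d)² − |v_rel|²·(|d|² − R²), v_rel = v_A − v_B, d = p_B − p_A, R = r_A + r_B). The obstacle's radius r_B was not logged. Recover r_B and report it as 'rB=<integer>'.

m = 19360
d = (-16, -3);  v_rel = (-11, 0),  |v_rel|² = 121
v_rel×d = (-11)·(-3) − (0)·(-16) = 33
since m = R²·121 − 33²:  R² = (1089 + 19360) / 121 = 169
R = √169 = 13  ⇒  r_B = 13 − 6 = 7

rB=7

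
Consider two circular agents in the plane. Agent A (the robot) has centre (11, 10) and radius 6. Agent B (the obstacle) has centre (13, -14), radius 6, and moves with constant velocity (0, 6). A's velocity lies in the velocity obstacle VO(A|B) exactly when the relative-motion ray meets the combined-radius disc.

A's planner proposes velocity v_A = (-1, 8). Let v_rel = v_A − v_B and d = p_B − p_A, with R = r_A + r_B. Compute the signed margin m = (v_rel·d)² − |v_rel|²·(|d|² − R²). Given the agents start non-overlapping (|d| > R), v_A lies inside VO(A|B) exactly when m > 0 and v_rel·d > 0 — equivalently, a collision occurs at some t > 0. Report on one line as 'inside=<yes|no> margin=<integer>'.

d = (2, -24),  |d|² = 580;  R = 6+6 = 12,  c = 580−12² = 436
v_rel = (-1, 2),  |v_rel|² = 5;  v_rel·d = (-1)·(2) + (2)·(-24) = -50
5·t² + 100·t + 436 = 0  ⇒  m = (-50)² − 5·436 = 320
m = 320 > 0,  v_rel·d = -50 < 0  ⇒  outside

inside=no margin=320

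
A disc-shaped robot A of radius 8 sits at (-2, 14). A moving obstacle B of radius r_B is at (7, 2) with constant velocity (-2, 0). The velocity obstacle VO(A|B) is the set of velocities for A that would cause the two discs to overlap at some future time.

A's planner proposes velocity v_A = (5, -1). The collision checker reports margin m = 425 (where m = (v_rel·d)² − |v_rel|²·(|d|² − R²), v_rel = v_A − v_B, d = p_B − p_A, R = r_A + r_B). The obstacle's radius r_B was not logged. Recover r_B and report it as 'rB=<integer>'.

m = 425
d = (9, -12);  v_rel = (7, -1),  |v_rel|² = 50
v_rel×d = (7)·(-12) − (-1)·(9) = -75
since m = R²·50 − (-75)²:  R² = (5625 + 425) / 50 = 121
R = √121 = 11  ⇒  r_B = 11 − 8 = 3

rB=3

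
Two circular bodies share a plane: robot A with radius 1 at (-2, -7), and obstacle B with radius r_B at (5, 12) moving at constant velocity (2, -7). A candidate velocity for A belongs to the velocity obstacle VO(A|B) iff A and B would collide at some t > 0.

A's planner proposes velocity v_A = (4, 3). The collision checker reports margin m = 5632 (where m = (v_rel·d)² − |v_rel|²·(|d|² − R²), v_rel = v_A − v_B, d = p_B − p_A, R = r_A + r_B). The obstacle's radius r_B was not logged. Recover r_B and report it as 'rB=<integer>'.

m = 5632
d = (7, 19);  v_rel = (2, 10),  |v_rel|² = 104
v_rel×d = (2)·(19) − (10)·(7) = -32
since m = R²·104 − (-32)²:  R² = (1024 + 5632) / 104 = 64
R = √64 = 8  ⇒  r_B = 8 − 1 = 7

rB=7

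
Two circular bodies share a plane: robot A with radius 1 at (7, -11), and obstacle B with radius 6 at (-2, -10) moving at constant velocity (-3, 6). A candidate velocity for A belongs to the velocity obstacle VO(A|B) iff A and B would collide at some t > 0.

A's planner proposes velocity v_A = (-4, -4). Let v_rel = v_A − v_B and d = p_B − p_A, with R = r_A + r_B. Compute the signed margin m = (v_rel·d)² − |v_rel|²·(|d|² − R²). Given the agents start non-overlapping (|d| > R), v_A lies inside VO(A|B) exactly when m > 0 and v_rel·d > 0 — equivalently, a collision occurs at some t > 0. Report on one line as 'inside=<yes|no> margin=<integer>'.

d = (-9, 1),  |d|² = 82;  R = 1+6 = 7,  c = 82−7² = 33
v_rel = (-1, -10),  |v_rel|² = 101;  v_rel·d = (-1)·(-9) + (-10)·(1) = -1
101·t² + 2·t + 33 = 0  ⇒  m = (-1)² − 101·33 = -3332
m = -3332 < 0,  v_rel·d = -1 < 0  ⇒  outside

inside=no margin=-3332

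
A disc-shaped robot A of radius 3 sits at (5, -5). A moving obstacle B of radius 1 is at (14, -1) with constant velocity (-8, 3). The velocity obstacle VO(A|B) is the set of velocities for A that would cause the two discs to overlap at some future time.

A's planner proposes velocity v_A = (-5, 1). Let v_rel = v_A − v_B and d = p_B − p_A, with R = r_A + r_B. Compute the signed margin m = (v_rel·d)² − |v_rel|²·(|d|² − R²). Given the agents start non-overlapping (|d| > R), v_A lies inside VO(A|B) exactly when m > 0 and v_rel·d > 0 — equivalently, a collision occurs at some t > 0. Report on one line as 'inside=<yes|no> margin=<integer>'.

d = (9, 4),  |d|² = 97;  R = 3+1 = 4,  c = 97−4² = 81
v_rel = (3, -2),  |v_rel|² = 13;  v_rel·d = (3)·(9) + (-2)·(4) = 19
13·t² − 38·t + 81 = 0  ⇒  m = 19² − 13·81 = -692
m = -692 < 0,  v_rel·d = 19 > 0  ⇒  outside

inside=no margin=-692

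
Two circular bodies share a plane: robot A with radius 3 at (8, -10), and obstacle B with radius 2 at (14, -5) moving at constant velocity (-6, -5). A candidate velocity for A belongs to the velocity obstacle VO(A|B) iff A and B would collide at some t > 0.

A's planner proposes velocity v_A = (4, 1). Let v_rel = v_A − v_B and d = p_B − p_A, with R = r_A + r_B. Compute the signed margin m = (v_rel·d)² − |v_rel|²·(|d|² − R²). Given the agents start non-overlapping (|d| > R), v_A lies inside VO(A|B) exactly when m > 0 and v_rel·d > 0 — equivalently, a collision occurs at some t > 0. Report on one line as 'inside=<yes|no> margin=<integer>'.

d = (6, 5),  |d|² = 61;  R = 3+2 = 5,  c = 61−5² = 36
v_rel = (10, 6),  |v_rel|² = 136;  v_rel·d = (10)·(6) + (6)·(5) = 90
136·t² − 180·t + 36 = 0  ⇒  m = 90² − 136·36 = 3204
m = 3204 > 0,  v_rel·d = 90 > 0  ⇒  inside

inside=yes margin=3204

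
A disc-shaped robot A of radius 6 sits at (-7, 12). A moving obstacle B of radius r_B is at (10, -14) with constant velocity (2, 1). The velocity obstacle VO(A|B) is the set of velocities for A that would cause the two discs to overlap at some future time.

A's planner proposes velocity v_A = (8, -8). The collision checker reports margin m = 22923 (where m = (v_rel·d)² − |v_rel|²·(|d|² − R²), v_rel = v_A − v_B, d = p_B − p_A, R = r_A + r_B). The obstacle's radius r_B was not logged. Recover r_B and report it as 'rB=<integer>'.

m = 22923
d = (17, -26);  v_rel = (6, -9),  |v_rel|² = 117
v_rel×d = (6)·(-26) − (-9)·(17) = -3
since m = R²·117 − (-3)²:  R² = (9 + 22923) / 117 = 196
R = √196 = 14  ⇒  r_B = 14 − 6 = 8

rB=8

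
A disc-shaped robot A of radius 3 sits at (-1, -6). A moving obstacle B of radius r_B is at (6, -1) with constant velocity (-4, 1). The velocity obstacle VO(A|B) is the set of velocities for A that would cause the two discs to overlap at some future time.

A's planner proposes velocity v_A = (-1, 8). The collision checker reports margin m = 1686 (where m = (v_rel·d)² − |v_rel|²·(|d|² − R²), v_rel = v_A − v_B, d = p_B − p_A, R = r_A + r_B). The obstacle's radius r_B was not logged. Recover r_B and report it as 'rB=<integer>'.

m = 1686
d = (7, 5);  v_rel = (3, 7),  |v_rel|² = 58
v_rel×d = (3)·(5) − (7)·(7) = -34
since m = R²·58 − (-34)²:  R² = (1156 + 1686) / 58 = 49
R = √49 = 7  ⇒  r_B = 7 − 3 = 4

rB=4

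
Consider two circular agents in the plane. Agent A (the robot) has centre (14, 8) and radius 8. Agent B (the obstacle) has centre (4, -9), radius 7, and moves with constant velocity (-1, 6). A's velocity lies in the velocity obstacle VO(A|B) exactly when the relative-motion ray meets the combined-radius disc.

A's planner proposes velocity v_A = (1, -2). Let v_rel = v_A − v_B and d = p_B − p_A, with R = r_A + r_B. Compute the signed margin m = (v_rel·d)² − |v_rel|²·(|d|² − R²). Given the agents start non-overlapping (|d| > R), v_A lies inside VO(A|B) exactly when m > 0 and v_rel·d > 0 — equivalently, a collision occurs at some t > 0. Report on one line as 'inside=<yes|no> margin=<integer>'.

d = (-10, -17),  |d|² = 389;  R = 8+7 = 15,  c = 389−15² = 164
v_rel = (2, -8),  |v_rel|² = 68;  v_rel·d = (2)·(-10) + (-8)·(-17) = 116
68·t² − 232·t + 164 = 0  ⇒  m = 116² − 68·164 = 2304
m = 2304 > 0,  v_rel·d = 116 > 0  ⇒  inside

inside=yes margin=2304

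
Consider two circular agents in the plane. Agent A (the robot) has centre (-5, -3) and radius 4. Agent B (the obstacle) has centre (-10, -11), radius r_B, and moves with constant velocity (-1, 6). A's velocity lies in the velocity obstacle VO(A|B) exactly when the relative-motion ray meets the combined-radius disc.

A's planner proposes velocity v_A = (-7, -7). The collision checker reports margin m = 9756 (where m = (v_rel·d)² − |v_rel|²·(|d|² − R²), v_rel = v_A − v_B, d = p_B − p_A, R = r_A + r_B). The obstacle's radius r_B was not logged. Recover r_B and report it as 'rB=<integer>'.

m = 9756
d = (-5, -8);  v_rel = (-6, -13),  |v_rel|² = 205
v_rel×d = (-6)·(-8) − (-13)·(-5) = -17
since m = R²·205 − (-17)²:  R² = (289 + 9756) / 205 = 49
R = √49 = 7  ⇒  r_B = 7 − 4 = 3

rB=3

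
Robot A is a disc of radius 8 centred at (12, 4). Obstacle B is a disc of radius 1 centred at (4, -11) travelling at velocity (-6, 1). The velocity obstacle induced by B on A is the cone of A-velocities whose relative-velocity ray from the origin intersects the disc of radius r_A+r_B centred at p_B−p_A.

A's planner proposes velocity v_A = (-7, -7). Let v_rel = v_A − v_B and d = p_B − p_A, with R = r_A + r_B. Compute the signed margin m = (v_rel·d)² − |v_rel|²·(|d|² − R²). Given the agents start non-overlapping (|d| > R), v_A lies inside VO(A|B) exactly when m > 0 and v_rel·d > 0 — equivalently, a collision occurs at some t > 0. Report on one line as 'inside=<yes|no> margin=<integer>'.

d = (-8, -15),  |d|² = 289;  R = 8+1 = 9,  c = 289−9² = 208
v_rel = (-1, -8),  |v_rel|² = 65;  v_rel·d = (-1)·(-8) + (-8)·(-15) = 128
65·t² − 256·t + 208 = 0  ⇒  m = 128² − 65·208 = 2864
m = 2864 > 0,  v_rel·d = 128 > 0  ⇒  inside

inside=yes margin=2864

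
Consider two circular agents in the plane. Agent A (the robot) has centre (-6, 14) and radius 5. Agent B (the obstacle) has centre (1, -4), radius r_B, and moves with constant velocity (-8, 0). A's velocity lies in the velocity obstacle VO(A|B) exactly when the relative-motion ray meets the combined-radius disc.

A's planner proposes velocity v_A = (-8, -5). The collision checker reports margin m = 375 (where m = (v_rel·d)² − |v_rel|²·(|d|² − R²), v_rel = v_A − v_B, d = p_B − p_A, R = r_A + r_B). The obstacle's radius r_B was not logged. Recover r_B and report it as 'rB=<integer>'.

m = 375
d = (7, -18);  v_rel = (0, -5),  |v_rel|² = 25
v_rel×d = (0)·(-18) − (-5)·(7) = 35
since m = R²·25 − 35²:  R² = (1225 + 375) / 25 = 64
R = √64 = 8  ⇒  r_B = 8 − 5 = 3

rB=3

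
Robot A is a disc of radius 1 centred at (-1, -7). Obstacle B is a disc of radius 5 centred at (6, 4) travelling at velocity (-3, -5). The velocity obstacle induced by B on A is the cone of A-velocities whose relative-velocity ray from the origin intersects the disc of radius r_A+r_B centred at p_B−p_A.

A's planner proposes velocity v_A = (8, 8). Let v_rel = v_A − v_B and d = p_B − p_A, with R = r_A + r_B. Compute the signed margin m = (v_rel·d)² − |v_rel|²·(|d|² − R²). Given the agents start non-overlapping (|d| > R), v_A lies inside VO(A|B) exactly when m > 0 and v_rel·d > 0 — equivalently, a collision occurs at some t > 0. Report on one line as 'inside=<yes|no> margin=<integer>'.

d = (7, 11),  |d|² = 170;  R = 1+5 = 6,  c = 170−6² = 134
v_rel = (11, 13),  |v_rel|² = 290;  v_rel·d = (11)·(7) + (13)·(11) = 220
290·t² − 440·t + 134 = 0  ⇒  m = 220² − 290·134 = 9540
m = 9540 > 0,  v_rel·d = 220 > 0  ⇒  inside

inside=yes margin=9540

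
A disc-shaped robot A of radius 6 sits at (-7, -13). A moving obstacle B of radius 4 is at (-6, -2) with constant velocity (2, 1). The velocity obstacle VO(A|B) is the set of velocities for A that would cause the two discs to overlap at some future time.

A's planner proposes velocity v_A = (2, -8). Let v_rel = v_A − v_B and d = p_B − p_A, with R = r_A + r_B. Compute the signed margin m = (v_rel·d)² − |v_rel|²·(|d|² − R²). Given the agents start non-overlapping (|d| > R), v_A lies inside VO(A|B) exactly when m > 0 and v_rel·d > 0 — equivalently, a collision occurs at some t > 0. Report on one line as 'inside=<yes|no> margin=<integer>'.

d = (1, 11),  |d|² = 122;  R = 6+4 = 10,  c = 122−10² = 22
v_rel = (0, -9),  |v_rel|² = 81;  v_rel·d = (0)·(1) + (-9)·(11) = -99
81·t² + 198·t + 22 = 0  ⇒  m = (-99)² − 81·22 = 8019
m = 8019 > 0,  v_rel·d = -99 < 0  ⇒  outside

inside=no margin=8019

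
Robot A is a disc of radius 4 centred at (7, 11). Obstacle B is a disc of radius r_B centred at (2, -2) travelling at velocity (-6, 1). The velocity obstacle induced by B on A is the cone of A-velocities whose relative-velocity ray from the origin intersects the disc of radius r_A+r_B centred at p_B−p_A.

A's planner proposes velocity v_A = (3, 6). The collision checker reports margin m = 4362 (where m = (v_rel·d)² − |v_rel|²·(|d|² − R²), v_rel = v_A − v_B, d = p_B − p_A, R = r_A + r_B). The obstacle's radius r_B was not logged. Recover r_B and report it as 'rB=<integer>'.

m = 4362
d = (-5, -13);  v_rel = (9, 5),  |v_rel|² = 106
v_rel×d = (9)·(-13) − (5)·(-5) = -92
since m = R²·106 − (-92)²:  R² = (8464 + 4362) / 106 = 121
R = √121 = 11  ⇒  r_B = 11 − 4 = 7

rB=7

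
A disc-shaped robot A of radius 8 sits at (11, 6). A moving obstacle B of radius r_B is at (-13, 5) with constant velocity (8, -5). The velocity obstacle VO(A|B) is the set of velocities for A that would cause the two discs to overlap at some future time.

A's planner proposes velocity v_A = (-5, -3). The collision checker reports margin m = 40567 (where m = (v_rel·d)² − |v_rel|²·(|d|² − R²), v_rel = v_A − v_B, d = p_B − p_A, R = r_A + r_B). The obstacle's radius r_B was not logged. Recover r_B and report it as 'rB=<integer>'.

m = 40567
d = (-24, -1);  v_rel = (-13, 2),  |v_rel|² = 173
v_rel×d = (-13)·(-1) − (2)·(-24) = 61
since m = R²·173 − 61²:  R² = (3721 + 40567) / 173 = 256
R = √256 = 16  ⇒  r_B = 16 − 8 = 8

rB=8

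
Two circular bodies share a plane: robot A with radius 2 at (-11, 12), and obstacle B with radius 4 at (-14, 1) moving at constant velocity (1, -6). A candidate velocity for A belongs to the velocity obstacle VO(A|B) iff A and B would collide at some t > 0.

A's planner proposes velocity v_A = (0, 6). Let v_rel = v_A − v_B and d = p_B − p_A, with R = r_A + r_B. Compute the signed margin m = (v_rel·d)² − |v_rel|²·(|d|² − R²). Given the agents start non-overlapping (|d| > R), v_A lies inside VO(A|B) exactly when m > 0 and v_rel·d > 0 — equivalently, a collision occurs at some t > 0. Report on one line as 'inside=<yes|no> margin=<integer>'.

d = (-3, -11),  |d|² = 130;  R = 2+4 = 6,  c = 130−6² = 94
v_rel = (-1, 12),  |v_rel|² = 145;  v_rel·d = (-1)·(-3) + (12)·(-11) = -129
145·t² + 258·t + 94 = 0  ⇒  m = (-129)² − 145·94 = 3011
m = 3011 > 0,  v_rel·d = -129 < 0  ⇒  outside

inside=no margin=3011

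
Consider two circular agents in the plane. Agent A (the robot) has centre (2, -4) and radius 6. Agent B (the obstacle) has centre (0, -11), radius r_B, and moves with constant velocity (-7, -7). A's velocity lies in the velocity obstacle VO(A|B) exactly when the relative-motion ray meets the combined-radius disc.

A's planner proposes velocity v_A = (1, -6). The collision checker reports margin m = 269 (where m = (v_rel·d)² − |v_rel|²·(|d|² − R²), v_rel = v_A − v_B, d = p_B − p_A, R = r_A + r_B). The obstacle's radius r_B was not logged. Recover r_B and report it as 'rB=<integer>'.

m = 269
d = (-2, -7);  v_rel = (8, 1),  |v_rel|² = 65
v_rel×d = (8)·(-7) − (1)·(-2) = -54
since m = R²·65 − (-54)²:  R² = (2916 + 269) / 65 = 49
R = √49 = 7  ⇒  r_B = 7 − 6 = 1

rB=1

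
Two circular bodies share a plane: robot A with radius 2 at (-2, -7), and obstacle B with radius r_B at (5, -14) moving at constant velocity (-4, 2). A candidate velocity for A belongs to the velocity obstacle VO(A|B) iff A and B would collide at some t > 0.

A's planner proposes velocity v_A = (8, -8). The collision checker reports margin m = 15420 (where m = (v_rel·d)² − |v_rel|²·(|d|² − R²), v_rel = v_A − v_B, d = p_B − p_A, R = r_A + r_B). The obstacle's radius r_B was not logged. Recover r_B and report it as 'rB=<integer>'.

m = 15420
d = (7, -7);  v_rel = (12, -10),  |v_rel|² = 244
v_rel×d = (12)·(-7) − (-10)·(7) = -14
since m = R²·244 − (-14)²:  R² = (196 + 15420) / 244 = 64
R = √64 = 8  ⇒  r_B = 8 − 2 = 6

rB=6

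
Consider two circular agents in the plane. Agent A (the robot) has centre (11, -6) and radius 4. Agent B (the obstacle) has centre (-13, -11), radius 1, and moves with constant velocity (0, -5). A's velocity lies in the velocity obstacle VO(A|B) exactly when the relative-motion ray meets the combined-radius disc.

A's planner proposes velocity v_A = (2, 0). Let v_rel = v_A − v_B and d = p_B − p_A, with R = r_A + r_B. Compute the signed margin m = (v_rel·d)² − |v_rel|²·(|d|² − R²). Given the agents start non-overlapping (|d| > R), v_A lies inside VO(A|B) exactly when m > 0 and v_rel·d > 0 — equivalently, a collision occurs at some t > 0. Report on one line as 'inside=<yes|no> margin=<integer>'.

d = (-24, -5),  |d|² = 601;  R = 4+1 = 5,  c = 601−5² = 576
v_rel = (2, 5),  |v_rel|² = 29;  v_rel·d = (2)·(-24) + (5)·(-5) = -73
29·t² + 146·t + 576 = 0  ⇒  m = (-73)² − 29·576 = -11375
m = -11375 < 0,  v_rel·d = -73 < 0  ⇒  outside

inside=no margin=-11375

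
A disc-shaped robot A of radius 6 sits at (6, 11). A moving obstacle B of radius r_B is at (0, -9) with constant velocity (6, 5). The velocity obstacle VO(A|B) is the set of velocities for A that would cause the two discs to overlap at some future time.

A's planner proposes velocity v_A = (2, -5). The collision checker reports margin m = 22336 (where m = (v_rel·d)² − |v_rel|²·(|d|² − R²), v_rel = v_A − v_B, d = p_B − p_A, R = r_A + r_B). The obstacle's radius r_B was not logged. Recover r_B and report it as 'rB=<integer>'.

m = 22336
d = (-6, -20);  v_rel = (-4, -10),  |v_rel|² = 116
v_rel×d = (-4)·(-20) − (-10)·(-6) = 20
since m = R²·116 − 20²:  R² = (400 + 22336) / 116 = 196
R = √196 = 14  ⇒  r_B = 14 − 6 = 8

rB=8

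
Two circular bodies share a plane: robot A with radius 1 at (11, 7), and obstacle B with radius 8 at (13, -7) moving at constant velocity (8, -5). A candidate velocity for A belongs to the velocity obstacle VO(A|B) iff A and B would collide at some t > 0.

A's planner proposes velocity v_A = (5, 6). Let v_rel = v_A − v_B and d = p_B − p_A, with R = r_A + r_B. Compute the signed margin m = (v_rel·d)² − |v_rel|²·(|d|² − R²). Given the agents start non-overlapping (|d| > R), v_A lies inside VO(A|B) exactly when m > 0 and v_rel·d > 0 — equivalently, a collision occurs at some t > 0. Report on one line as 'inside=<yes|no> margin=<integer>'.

d = (2, -14),  |d|² = 200;  R = 1+8 = 9,  c = 200−9² = 119
v_rel = (-3, 11),  |v_rel|² = 130;  v_rel·d = (-3)·(2) + (11)·(-14) = -160
130·t² + 320·t + 119 = 0  ⇒  m = (-160)² − 130·119 = 10130
m = 10130 > 0,  v_rel·d = -160 < 0  ⇒  outside

inside=no margin=10130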